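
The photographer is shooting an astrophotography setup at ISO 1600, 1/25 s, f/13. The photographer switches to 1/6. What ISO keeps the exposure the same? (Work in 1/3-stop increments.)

Shutter speed: 1/25 → 1/20 → 1/15 → 1/13 → 1/10 → 1/8 → 1/6 — 2 stops longer (brighter).
Need 2 stops darker from the ISO: 1600 → 1250 → 1000 → 800 → 640 → 500 → 400.

ISO 400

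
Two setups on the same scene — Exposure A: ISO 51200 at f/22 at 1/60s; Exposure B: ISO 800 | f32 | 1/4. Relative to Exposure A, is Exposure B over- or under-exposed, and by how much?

Aperture: f/22 → f/32 — 1 stop narrower (darker).
Shutter speed: 1/60 → 1/30 → 1/15 → 1/8 → 1/4 — 4 stops slower (brighter).
ISO: 51200 → 25600 → 12800 → 6400 → 3200 → 1600 → 800 — 6 stops dropped (darker).
Net: −1 +4 −6 = −3 stops.

3 stops darker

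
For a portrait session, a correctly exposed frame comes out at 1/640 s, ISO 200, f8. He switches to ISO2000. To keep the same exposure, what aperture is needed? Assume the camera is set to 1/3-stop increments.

ISO: 200 → 250 → 320 → 400 → 500 → 640 → 800 → 1000 → 1250 → 1600 → 2000 — 3 1/3 stops raised (brighter).
Need 3 1/3 stops darker from the aperture: f/8 → f/9 → f/10 → f/11 → f/13 → f/14 → f/16 → f/18 → f/20 → f/22 → f/25.

f/25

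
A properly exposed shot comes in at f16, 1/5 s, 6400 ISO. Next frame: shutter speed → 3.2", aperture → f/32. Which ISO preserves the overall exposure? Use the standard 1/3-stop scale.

Shutter speed: 1/5 → 1/4 → 0.3 → 0.4 → 0.5 → 0.6 → 0.8 → 1 → 1.3 → 1.6 → 2 → 2.5 → 3.2 — 4 stops longer (brighter).
Aperture: f/16 → f/18 → f/20 → f/22 → f/25 → f/29 → f/32 — 2 stops narrower (darker).
Net change so far: 2 stops brighter. Offset with the ISO: 6400 → 5000 → 4000 → 3200 → 2500 → 2000 → 1600.

ISO 1600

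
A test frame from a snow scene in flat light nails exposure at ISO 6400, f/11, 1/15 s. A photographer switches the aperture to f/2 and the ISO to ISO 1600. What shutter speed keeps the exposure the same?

Aperture: f/11 → f/8 → f/5.6 → f/4 → f/2.8 → f/2 — 5 stops opened up (brighter).
ISO: 6400 → 3200 → 1600 — 2 stops lower (darker).
Net change so far: 3 stops brighter. Offset with the shutter speed: 1/15 → 1/30 → 1/60 → 1/125.

1/125s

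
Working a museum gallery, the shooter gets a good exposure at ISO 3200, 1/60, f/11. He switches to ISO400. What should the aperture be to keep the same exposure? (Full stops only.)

ISO: 3200 → 1600 → 800 → 400 — 3 stops lower (darker).
Need 3 stops brighter from the aperture: f/11 → f/8 → f/5.6 → f/4.

f/4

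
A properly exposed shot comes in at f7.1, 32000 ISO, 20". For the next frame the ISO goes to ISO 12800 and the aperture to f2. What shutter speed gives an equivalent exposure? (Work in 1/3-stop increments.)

ISO: 32000 → 25600 → 20000 → 16000 → 12800 — 1 1/3 stops dropped (darker).
Aperture: f/7.1 → f/6.3 → f/5.6 → f/5 → f/4.5 → f/4 → f/3.5 → f/3.2 → f/2.8 → f/2.5 → f/2.2 → f/2 — 3 2/3 stops opened up (brighter).
Net change so far: 2 1/3 stops brighter. Offset with the shutter speed: 20 → 15 → 13 → 10 → 8 → 6 → 5 → 4.

4 s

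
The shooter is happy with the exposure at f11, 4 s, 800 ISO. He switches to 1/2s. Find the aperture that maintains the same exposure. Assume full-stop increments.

f/4

Shutter speed: 4 → 2 → 1 → 1/2 — 3 stops shorter (darker).
Need 3 stops brighter from the aperture: f/11 → f/8 → f/5.6 → f/4.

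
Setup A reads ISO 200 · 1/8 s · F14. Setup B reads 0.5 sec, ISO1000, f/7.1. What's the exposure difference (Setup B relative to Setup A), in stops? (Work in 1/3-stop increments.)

6 1/3 stops brighter

Aperture: f/14 → f/13 → f/11 → f/10 → f/9 → f/8 → f/7.1 — 2 stops larger aperture (brighter).
Shutter speed: 1/8 → 1/6 → 1/5 → 1/4 → 0.3 → 0.4 → 0.5 — 2 stops slower (brighter).
ISO: 200 → 250 → 320 → 400 → 500 → 640 → 800 → 1000 — 2 1/3 stops raised (brighter).
Net: +2 +2 +2 1/3 = +6 1/3 stops.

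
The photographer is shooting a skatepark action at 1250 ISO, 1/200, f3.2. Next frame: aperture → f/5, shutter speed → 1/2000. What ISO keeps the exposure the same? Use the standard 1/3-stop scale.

ISO 32000

Aperture: f/3.2 → f/3.5 → f/4 → f/4.5 → f/5 — 1 1/3 stops narrower (darker).
Shutter speed: 1/200 → 1/250 → 1/320 → 1/400 → 1/500 → 1/640 → 1/800 → 1/1000 → 1/1250 → 1/1600 → 1/2000 — 3 1/3 stops faster (darker).
Net change so far: 4 2/3 stops darker. Offset with the ISO: 1250 → 1600 → 2000 → 2500 → 3200 → 4000 → 5000 → 6400 → 8000 → 10000 → 12800 → 16000 → 20000 → 25600 → 32000.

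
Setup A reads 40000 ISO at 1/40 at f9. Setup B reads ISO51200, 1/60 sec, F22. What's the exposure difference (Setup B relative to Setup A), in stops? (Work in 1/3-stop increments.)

3 stops darker

Aperture: f/9 → f/10 → f/11 → f/13 → f/14 → f/16 → f/18 → f/20 → f/22 — 2 2/3 stops smaller aperture (darker).
Shutter speed: 1/40 → 1/50 → 1/60 — 2/3 stop faster (darker).
ISO: 40000 → 51200 — 1/3 stop raised (brighter).
Net: −2 2/3 −2/3 +1/3 = −3 stops.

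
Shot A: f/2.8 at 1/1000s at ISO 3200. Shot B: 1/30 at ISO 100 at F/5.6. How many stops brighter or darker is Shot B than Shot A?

2 stops darker

Aperture: f/2.8 → f/4 → f/5.6 — 2 stops narrower (darker).
Shutter speed: 1/1000 → 1/500 → 1/250 → 1/125 → 1/60 → 1/30 — 5 stops slower (brighter).
ISO: 3200 → 1600 → 800 → 400 → 200 → 100 — 5 stops lower (darker).
Net: −2 +5 −5 = −2 stops.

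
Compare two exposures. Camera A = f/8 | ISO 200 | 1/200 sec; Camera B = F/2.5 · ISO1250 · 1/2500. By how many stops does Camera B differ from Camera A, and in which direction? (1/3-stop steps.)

Aperture: f/8 → f/7.1 → f/6.3 → f/5.6 → f/5 → f/4.5 → f/4 → f/3.5 → f/3.2 → f/2.8 → f/2.5 — 3 1/3 stops larger aperture (brighter).
Shutter speed: 1/200 → 1/250 → 1/320 → 1/400 → 1/500 → 1/640 → 1/800 → 1/1000 → 1/1250 → 1/1600 → 1/2000 → 1/2500 — 3 2/3 stops shorter (darker).
ISO: 200 → 250 → 320 → 400 → 500 → 640 → 800 → 1000 → 1250 — 2 2/3 stops higher (brighter).
Net: +3 1/3 −3 2/3 +2 2/3 = +2 1/3 stops.

2 1/3 stops brighter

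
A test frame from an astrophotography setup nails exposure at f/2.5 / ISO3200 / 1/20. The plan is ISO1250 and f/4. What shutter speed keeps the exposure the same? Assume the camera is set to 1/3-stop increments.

ISO: 3200 → 2500 → 2000 → 1600 → 1250 — 1 1/3 stops lower (darker).
Aperture: f/2.5 → f/2.8 → f/3.2 → f/3.5 → f/4 — 1 1/3 stops narrower (darker).
Net change so far: 2 2/3 stops darker. Offset with the shutter speed: 1/20 → 1/15 → 1/13 → 1/10 → 1/8 → 1/6 → 1/5 → 1/4 → 0.3.

0.3 s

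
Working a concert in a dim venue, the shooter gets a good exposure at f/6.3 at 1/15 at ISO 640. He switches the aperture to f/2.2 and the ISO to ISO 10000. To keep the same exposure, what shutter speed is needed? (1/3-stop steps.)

Aperture: f/6.3 → f/5.6 → f/5 → f/4.5 → f/4 → f/3.5 → f/3.2 → f/2.8 → f/2.5 → f/2.2 — 3 stops opened up (brighter).
ISO: 640 → 800 → 1000 → 1250 → 1600 → 2000 → 2500 → 3200 → 4000 → 5000 → 6400 → 8000 → 10000 — 4 stops raised (brighter).
Net change so far: 7 stops brighter. Offset with the shutter speed: 1/15 → 1/20 → 1/25 → 1/30 → 1/40 → 1/50 → 1/60 → 1/80 → 1/100 → 1/125 → 1/160 → 1/200 → 1/250 → 1/320 → 1/400 → 1/500 → 1/640 → 1/800 → 1/1000 → 1/1250 → 1/1600 → 1/2000.

1/2000s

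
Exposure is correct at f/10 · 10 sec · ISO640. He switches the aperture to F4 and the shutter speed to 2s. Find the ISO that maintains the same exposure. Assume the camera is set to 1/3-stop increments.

ISO 500

Aperture: f/10 → f/9 → f/8 → f/7.1 → f/6.3 → f/5.6 → f/5 → f/4.5 → f/4 — 2 2/3 stops opened up (brighter).
Shutter speed: 10 → 8 → 6 → 5 → 4 → 3.2 → 2.5 → 2 — 2 1/3 stops faster (darker).
Net change so far: 1/3 stop brighter. Offset with the ISO: 640 → 500.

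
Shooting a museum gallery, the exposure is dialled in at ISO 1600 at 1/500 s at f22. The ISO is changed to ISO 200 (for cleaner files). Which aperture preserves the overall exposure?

ISO: 1600 → 800 → 400 → 200 — 3 stops lower (darker).
Need 3 stops brighter from the aperture: f/22 → f/16 → f/11 → f/8.

f/8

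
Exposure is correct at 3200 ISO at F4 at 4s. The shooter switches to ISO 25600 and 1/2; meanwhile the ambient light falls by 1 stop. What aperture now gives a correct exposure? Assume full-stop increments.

Scene light: 1 stop darker.
ISO: 3200 → 6400 → 12800 → 25600 — 3 stops higher (brighter).
Shutter speed: 4 → 2 → 1 → 1/2 — 3 stops faster (darker).
Net so far: 1 stop darker. Aperture: f/4 → f/2.8.

f/2.8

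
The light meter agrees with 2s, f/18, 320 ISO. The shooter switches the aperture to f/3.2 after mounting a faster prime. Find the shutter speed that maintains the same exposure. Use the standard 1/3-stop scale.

1/15s

Aperture: f/18 → f/16 → f/14 → f/13 → f/11 → f/10 → f/9 → f/8 → f/7.1 → f/6.3 → f/5.6 → f/5 → f/4.5 → f/4 → f/3.5 → f/3.2 — 5 stops opened up (brighter).
Need 5 stops darker from the shutter speed: 2 → 1.6 → 1.3 → 1 → 0.8 → 0.6 → 0.5 → 0.4 → 0.3 → 1/4 → 1/5 → 1/6 → 1/8 → 1/10 → 1/13 → 1/15.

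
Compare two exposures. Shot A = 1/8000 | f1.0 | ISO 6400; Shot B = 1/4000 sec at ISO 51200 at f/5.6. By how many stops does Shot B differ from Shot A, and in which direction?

1 stop darker

Aperture: f/1.0 → f/1.4 → f/2 → f/2.8 → f/4 → f/5.6 — 5 stops narrower (darker).
Shutter speed: 1/8000 → 1/4000 — 1 stop slower (brighter).
ISO: 6400 → 12800 → 25600 → 51200 — 3 stops raised (brighter).
Net: −5 +1 +3 = −1 stop.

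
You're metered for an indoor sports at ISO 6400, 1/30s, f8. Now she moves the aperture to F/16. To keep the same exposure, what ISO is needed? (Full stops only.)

ISO 25600

Aperture: f/8 → f/11 → f/16 — 2 stops narrower (darker).
Need 2 stops brighter from the ISO: 6400 → 12800 → 25600.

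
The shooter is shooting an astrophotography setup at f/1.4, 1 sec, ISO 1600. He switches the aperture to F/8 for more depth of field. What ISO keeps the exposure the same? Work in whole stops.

Aperture: f/1.4 → f/2 → f/2.8 → f/4 → f/5.6 → f/8 — 5 stops smaller aperture (darker).
Need 5 stops brighter from the ISO: 1600 → 3200 → 6400 → 12800 → 25600 → 51200.

ISO 51200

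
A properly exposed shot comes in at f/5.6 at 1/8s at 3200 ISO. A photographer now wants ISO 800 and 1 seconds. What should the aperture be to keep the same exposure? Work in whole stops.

f/8

ISO: 3200 → 1600 → 800 — 2 stops dropped (darker).
Shutter speed: 1/8 → 1/4 → 1/2 → 1 — 3 stops slower (brighter).
Net change so far: 1 stop brighter. Offset with the aperture: f/5.6 → f/8.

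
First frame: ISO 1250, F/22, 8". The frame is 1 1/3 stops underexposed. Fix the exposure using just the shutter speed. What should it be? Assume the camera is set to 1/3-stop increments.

Underexposed by 1 1/3 stops → need 1 1/3 stops brighter.
Shutter speed: 8 → 10 → 13 → 15 → 20.

20 s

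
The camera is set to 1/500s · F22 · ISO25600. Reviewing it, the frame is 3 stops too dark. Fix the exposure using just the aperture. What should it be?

Underexposed by 3 stops → need 3 stops brighter.
Aperture: f/22 → f/16 → f/11 → f/8.

f/8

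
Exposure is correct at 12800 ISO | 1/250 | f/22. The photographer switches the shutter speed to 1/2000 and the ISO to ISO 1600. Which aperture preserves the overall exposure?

f/2.8

Shutter speed: 1/250 → 1/500 → 1/1000 → 1/2000 — 3 stops shorter (darker).
ISO: 12800 → 6400 → 3200 → 1600 — 3 stops dropped (darker).
Net change so far: 6 stops darker. Offset with the aperture: f/22 → f/16 → f/11 → f/8 → f/5.6 → f/4 → f/2.8.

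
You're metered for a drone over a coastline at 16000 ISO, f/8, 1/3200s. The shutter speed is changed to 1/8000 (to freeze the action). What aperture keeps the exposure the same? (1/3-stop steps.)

f/5

Shutter speed: 1/3200 → 1/4000 → 1/5000 → 1/6400 → 1/8000 — 1 1/3 stops faster (darker).
Need 1 1/3 stops brighter from the aperture: f/8 → f/7.1 → f/6.3 → f/5.6 → f/5.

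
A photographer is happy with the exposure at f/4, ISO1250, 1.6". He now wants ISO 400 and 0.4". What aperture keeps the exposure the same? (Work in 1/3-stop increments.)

ISO: 1250 → 1000 → 800 → 640 → 500 → 400 — 1 2/3 stops dropped (darker).
Shutter speed: 1.6 → 1.3 → 1 → 0.8 → 0.6 → 0.5 → 0.4 — 2 stops shorter (darker).
Net change so far: 3 2/3 stops darker. Offset with the aperture: f/4 → f/3.5 → f/3.2 → f/2.8 → f/2.5 → f/2.2 → f/2 → f/1.8 → f/1.6 → f/1.4 → f/1.2 → f/1.1.

f/1.1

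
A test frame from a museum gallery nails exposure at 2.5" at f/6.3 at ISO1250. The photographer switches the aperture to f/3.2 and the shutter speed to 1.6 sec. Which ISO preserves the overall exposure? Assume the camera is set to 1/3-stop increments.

ISO 500

Aperture: f/6.3 → f/5.6 → f/5 → f/4.5 → f/4 → f/3.5 → f/3.2 — 2 stops opened up (brighter).
Shutter speed: 2.5 → 2 → 1.6 — 2/3 stop faster (darker).
Net change so far: 1 1/3 stops brighter. Offset with the ISO: 1250 → 1000 → 800 → 640 → 500.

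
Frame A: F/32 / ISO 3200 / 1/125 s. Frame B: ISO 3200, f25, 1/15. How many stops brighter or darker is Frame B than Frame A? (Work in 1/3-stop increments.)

Aperture: f/32 → f/29 → f/25 — 2/3 stop larger aperture (brighter).
Shutter speed: 1/125 → 1/100 → 1/80 → 1/60 → 1/50 → 1/40 → 1/30 → 1/25 → 1/20 → 1/15 — 3 stops longer (brighter).
ISO: unchanged.
Net: +2/3 +3 = +3 2/3 stops.

3 2/3 stops brighter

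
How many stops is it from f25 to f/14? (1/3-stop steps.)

f/25 → f/22 → f/20 → f/18 → f/16 → f/14 — count the steps: 5 third-stops = 1 2/3 stops.

1 2/3 stops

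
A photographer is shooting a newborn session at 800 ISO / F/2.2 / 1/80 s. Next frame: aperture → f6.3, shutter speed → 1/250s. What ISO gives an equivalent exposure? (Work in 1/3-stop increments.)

Aperture: f/2.2 → f/2.5 → f/2.8 → f/3.2 → f/3.5 → f/4 → f/4.5 → f/5 → f/5.6 → f/6.3 — 3 stops smaller aperture (darker).
Shutter speed: 1/80 → 1/100 → 1/125 → 1/160 → 1/200 → 1/250 — 1 2/3 stops shorter (darker).
Net change so far: 4 2/3 stops darker. Offset with the ISO: 800 → 1000 → 1250 → 1600 → 2000 → 2500 → 3200 → 4000 → 5000 → 6400 → 8000 → 10000 → 12800 → 16000 → 20000.

ISO 20000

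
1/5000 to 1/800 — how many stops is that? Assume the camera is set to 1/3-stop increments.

1/5000 → 1/4000 → 1/3200 → 1/2500 → 1/2000 → 1/1600 → 1/1250 → 1/1000 → 1/800 — count the steps: 8 third-stops = 2 2/3 stops.

2 2/3 stops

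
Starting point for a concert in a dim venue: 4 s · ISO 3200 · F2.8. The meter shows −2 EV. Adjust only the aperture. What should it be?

Underexposed by 2 stops → need 2 stops brighter.
Aperture: f/2.8 → f/2 → f/1.4.

f/1.4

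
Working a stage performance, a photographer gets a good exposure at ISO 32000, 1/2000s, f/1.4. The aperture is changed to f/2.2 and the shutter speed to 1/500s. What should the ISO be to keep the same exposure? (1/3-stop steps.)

ISO 20000

Aperture: f/1.4 → f/1.6 → f/1.8 → f/2 → f/2.2 — 1 1/3 stops smaller aperture (darker).
Shutter speed: 1/2000 → 1/1600 → 1/1250 → 1/1000 → 1/800 → 1/640 → 1/500 — 2 stops slower (brighter).
Net change so far: 2/3 stop brighter. Offset with the ISO: 32000 → 25600 → 20000.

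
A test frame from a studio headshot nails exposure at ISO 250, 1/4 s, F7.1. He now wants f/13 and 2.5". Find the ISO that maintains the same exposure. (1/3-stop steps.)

ISO 80

Aperture: f/7.1 → f/8 → f/9 → f/10 → f/11 → f/13 — 1 2/3 stops narrower (darker).
Shutter speed: 1/4 → 0.3 → 0.4 → 0.5 → 0.6 → 0.8 → 1 → 1.3 → 1.6 → 2 → 2.5 — 3 1/3 stops longer (brighter).
Net change so far: 1 2/3 stops brighter. Offset with the ISO: 250 → 200 → 160 → 125 → 100 → 80.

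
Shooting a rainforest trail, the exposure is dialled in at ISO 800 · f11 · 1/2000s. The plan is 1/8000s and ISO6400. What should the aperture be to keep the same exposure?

Shutter speed: 1/2000 → 1/4000 → 1/8000 — 2 stops shorter (darker).
ISO: 800 → 1600 → 3200 → 6400 — 3 stops raised (brighter).
Net change so far: 1 stop brighter. Offset with the aperture: f/11 → f/16.

f/16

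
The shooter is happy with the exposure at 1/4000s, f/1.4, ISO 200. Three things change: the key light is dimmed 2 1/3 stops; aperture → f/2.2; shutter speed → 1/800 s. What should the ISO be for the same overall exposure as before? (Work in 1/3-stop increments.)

Scene light: 2 1/3 stops darker.
Aperture: f/1.4 → f/1.6 → f/1.8 → f/2 → f/2.2 — 1 1/3 stops stopped down (darker).
Shutter speed: 1/4000 → 1/3200 → 1/2500 → 1/2000 → 1/1600 → 1/1250 → 1/1000 → 1/800 — 2 1/3 stops longer (brighter).
Net so far: 1 1/3 stops darker. ISO: 200 → 250 → 320 → 400 → 500.

ISO 500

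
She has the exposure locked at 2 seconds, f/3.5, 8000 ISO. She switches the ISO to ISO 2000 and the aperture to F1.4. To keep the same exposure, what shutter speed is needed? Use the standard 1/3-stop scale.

1.3 s

ISO: 8000 → 6400 → 5000 → 4000 → 3200 → 2500 → 2000 — 2 stops dropped (darker).
Aperture: f/3.5 → f/3.2 → f/2.8 → f/2.5 → f/2.2 → f/2 → f/1.8 → f/1.6 → f/1.4 — 2 2/3 stops larger aperture (brighter).
Net change so far: 2/3 stop brighter. Offset with the shutter speed: 2 → 1.6 → 1.3.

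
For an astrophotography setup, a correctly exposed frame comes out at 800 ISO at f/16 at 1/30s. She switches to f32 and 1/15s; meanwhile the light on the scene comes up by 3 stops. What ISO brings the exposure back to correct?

Scene light: 3 stops brighter.
Aperture: f/16 → f/22 → f/32 — 2 stops stopped down (darker).
Shutter speed: 1/30 → 1/15 — 1 stop slower (brighter).
Net so far: 2 stops brighter. ISO: 800 → 400 → 200.

ISO 200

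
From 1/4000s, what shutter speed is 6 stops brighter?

Shutter speed: 1/4000 → 1/2000 → 1/1000 → 1/500 → 1/250 → 1/125 → 1/60 — 6 stops longer (brighter).

1/60s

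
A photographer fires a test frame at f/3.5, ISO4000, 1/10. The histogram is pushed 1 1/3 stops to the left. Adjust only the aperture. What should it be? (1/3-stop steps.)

f/2.2

Underexposed by 1 1/3 stops → need 1 1/3 stops brighter.
Aperture: f/3.5 → f/3.2 → f/2.8 → f/2.5 → f/2.2.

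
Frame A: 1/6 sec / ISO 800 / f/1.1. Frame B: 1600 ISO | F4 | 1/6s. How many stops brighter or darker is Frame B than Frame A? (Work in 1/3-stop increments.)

Aperture: f/1.1 → f/1.2 → f/1.4 → f/1.6 → f/1.8 → f/2 → f/2.2 → f/2.5 → f/2.8 → f/3.2 → f/3.5 → f/4 — 3 2/3 stops narrower (darker).
Shutter speed: unchanged.
ISO: 800 → 1000 → 1250 → 1600 — 1 stop raised (brighter).
Net: −3 2/3 +1 = −2 2/3 stops.

2 2/3 stops darker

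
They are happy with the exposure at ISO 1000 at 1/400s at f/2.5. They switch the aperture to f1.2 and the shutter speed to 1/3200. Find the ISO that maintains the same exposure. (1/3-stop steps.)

ISO 2000

Aperture: f/2.5 → f/2.2 → f/2 → f/1.8 → f/1.6 → f/1.4 → f/1.2 — 2 stops wider (brighter).
Shutter speed: 1/400 → 1/500 → 1/640 → 1/800 → 1/1000 → 1/1250 → 1/1600 → 1/2000 → 1/2500 → 1/3200 — 3 stops shorter (darker).
Net change so far: 1 stop darker. Offset with the ISO: 1000 → 1250 → 1600 → 2000.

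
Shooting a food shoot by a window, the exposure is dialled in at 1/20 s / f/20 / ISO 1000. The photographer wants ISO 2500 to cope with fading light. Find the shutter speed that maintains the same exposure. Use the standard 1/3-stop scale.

1/50s

ISO: 1000 → 1250 → 1600 → 2000 → 2500 — 1 1/3 stops higher (brighter).
Need 1 1/3 stops darker from the shutter speed: 1/20 → 1/25 → 1/30 → 1/40 → 1/50.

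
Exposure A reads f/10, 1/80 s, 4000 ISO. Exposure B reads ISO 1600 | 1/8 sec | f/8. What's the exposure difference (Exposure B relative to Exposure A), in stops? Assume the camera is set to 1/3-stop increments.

Aperture: f/10 → f/9 → f/8 — 2/3 stop opened up (brighter).
Shutter speed: 1/80 → 1/60 → 1/50 → 1/40 → 1/30 → 1/25 → 1/20 → 1/15 → 1/13 → 1/10 → 1/8 — 3 1/3 stops slower (brighter).
ISO: 4000 → 3200 → 2500 → 2000 → 1600 — 1 1/3 stops lower (darker).
Net: +2/3 +3 1/3 −1 1/3 = +2 2/3 stops.

2 2/3 stops brighter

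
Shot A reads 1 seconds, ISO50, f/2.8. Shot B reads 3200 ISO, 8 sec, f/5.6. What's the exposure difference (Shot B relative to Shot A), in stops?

Aperture: f/2.8 → f/4 → f/5.6 — 2 stops smaller aperture (darker).
Shutter speed: 1 → 2 → 4 → 8 — 3 stops slower (brighter).
ISO: 50 → 100 → 200 → 400 → 800 → 1600 → 3200 — 6 stops higher (brighter).
Net: −2 +3 +6 = +7 stops.

7 stops brighter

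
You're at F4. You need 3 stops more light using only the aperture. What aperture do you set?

Aperture: f/4 → f/2.8 → f/2 → f/1.4 — 3 stops wider (brighter).

f/1.4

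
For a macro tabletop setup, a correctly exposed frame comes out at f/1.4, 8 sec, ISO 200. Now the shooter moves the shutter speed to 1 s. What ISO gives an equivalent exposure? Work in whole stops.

ISO 1600

Shutter speed: 8 → 4 → 2 → 1 — 3 stops faster (darker).
Need 3 stops brighter from the ISO: 200 → 400 → 800 → 1600.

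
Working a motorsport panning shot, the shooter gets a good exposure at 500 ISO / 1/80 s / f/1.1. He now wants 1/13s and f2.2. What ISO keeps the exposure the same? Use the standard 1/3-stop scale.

ISO 320

Shutter speed: 1/80 → 1/60 → 1/50 → 1/40 → 1/30 → 1/25 → 1/20 → 1/15 → 1/13 — 2 2/3 stops longer (brighter).
Aperture: f/1.1 → f/1.2 → f/1.4 → f/1.6 → f/1.8 → f/2 → f/2.2 — 2 stops smaller aperture (darker).
Net change so far: 2/3 stop brighter. Offset with the ISO: 500 → 400 → 320.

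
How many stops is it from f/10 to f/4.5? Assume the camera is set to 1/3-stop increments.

2 1/3 stops

f/10 → f/9 → f/8 → f/7.1 → f/6.3 → f/5.6 → f/5 → f/4.5 — count the steps: 7 third-stops = 2 1/3 stops.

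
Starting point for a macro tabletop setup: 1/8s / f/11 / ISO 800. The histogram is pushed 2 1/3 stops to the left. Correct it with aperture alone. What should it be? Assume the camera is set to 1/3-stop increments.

f/5

Underexposed by 2 1/3 stops → need 2 1/3 stops brighter.
Aperture: f/11 → f/10 → f/9 → f/8 → f/7.1 → f/6.3 → f/5.6 → f/5.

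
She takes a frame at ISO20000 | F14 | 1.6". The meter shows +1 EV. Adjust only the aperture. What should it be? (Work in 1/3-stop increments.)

Overexposed by 1 stop → need 1 stop darker.
Aperture: f/14 → f/16 → f/18 → f/20.

f/20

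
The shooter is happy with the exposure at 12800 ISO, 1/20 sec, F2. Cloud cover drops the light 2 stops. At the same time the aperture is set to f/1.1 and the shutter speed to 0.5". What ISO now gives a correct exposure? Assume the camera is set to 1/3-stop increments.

ISO 1600

Scene light: 2 stops darker.
Aperture: f/2 → f/1.8 → f/1.6 → f/1.4 → f/1.2 → f/1.1 — 1 2/3 stops larger aperture (brighter).
Shutter speed: 1/20 → 1/15 → 1/13 → 1/10 → 1/8 → 1/6 → 1/5 → 1/4 → 0.3 → 0.4 → 0.5 — 3 1/3 stops longer (brighter).
Net so far: 3 stops brighter. ISO: 12800 → 10000 → 8000 → 6400 → 5000 → 4000 → 3200 → 2500 → 2000 → 1600.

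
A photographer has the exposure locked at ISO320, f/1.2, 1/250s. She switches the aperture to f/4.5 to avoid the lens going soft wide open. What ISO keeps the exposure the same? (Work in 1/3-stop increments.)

Aperture: f/1.2 → f/1.4 → f/1.6 → f/1.8 → f/2 → f/2.2 → f/2.5 → f/2.8 → f/3.2 → f/3.5 → f/4 → f/4.5 — 3 2/3 stops stopped down (darker).
Need 3 2/3 stops brighter from the ISO: 320 → 400 → 500 → 640 → 800 → 1000 → 1250 → 1600 → 2000 → 2500 → 3200 → 4000.

ISO 4000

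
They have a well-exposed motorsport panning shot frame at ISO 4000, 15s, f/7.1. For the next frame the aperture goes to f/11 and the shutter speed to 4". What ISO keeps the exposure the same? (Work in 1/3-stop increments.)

ISO 40000

Aperture: f/7.1 → f/8 → f/9 → f/10 → f/11 — 1 1/3 stops stopped down (darker).
Shutter speed: 15 → 13 → 10 → 8 → 6 → 5 → 4 — 2 stops shorter (darker).
Net change so far: 3 1/3 stops darker. Offset with the ISO: 4000 → 5000 → 6400 → 8000 → 10000 → 12800 → 16000 → 20000 → 25600 → 32000 → 40000.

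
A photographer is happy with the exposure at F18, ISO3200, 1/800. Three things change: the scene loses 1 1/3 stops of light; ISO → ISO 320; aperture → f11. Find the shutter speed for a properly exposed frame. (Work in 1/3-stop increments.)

1/80s

Scene light: 1 1/3 stops darker.
ISO: 3200 → 2500 → 2000 → 1600 → 1250 → 1000 → 800 → 640 → 500 → 400 → 320 — 3 1/3 stops dropped (darker).
Aperture: f/18 → f/16 → f/14 → f/13 → f/11 — 1 1/3 stops larger aperture (brighter).
Net so far: 3 1/3 stops darker. Shutter speed: 1/800 → 1/640 → 1/500 → 1/400 → 1/320 → 1/250 → 1/200 → 1/160 → 1/125 → 1/100 → 1/80.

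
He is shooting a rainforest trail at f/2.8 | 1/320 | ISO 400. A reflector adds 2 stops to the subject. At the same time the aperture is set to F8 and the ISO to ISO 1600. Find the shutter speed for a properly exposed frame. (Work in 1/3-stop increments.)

Scene light: 2 stops brighter.
Aperture: f/2.8 → f/3.2 → f/3.5 → f/4 → f/4.5 → f/5 → f/5.6 → f/6.3 → f/7.1 → f/8 — 3 stops smaller aperture (darker).
ISO: 400 → 500 → 640 → 800 → 1000 → 1250 → 1600 — 2 stops higher (brighter).
Net so far: 1 stop brighter. Shutter speed: 1/320 → 1/400 → 1/500 → 1/640.

1/640s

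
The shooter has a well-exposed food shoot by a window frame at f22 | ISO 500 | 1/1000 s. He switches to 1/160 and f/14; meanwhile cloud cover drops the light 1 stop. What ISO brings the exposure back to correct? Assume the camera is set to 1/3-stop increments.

Scene light: 1 stop darker.
Shutter speed: 1/1000 → 1/800 → 1/640 → 1/500 → 1/400 → 1/320 → 1/250 → 1/200 → 1/160 — 2 2/3 stops slower (brighter).
Aperture: f/22 → f/20 → f/18 → f/16 → f/14 — 1 1/3 stops larger aperture (brighter).
Net so far: 3 stops brighter. ISO: 500 → 400 → 320 → 250 → 200 → 160 → 125 → 100 → 80 → 64.

ISO 64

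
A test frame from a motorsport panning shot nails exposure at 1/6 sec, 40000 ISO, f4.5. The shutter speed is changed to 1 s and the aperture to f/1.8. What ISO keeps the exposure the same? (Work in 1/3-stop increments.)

Shutter speed: 1/6 → 1/5 → 1/4 → 0.3 → 0.4 → 0.5 → 0.6 → 0.8 → 1 — 2 2/3 stops slower (brighter).
Aperture: f/4.5 → f/4 → f/3.5 → f/3.2 → f/2.8 → f/2.5 → f/2.2 → f/2 → f/1.8 — 2 2/3 stops wider (brighter).
Net change so far: 5 1/3 stops brighter. Offset with the ISO: 40000 → 32000 → 25600 → 20000 → 16000 → 12800 → 10000 → 8000 → 6400 → 5000 → 4000 → 3200 → 2500 → 2000 → 1600 → 1250 → 1000.

ISO 1000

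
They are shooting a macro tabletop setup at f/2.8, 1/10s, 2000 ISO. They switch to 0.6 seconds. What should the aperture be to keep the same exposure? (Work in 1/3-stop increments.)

f/7.1

Shutter speed: 1/10 → 1/8 → 1/6 → 1/5 → 1/4 → 0.3 → 0.4 → 0.5 → 0.6 — 2 2/3 stops slower (brighter).
Need 2 2/3 stops darker from the aperture: f/2.8 → f/3.2 → f/3.5 → f/4 → f/4.5 → f/5 → f/5.6 → f/6.3 → f/7.1.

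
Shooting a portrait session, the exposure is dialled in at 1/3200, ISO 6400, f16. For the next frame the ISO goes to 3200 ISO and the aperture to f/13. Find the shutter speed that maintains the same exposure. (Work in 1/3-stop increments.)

1/2500s

ISO: 6400 → 5000 → 4000 → 3200 — 1 stop dropped (darker).
Aperture: f/16 → f/14 → f/13 — 2/3 stop larger aperture (brighter).
Net change so far: 1/3 stop darker. Offset with the shutter speed: 1/3200 → 1/2500.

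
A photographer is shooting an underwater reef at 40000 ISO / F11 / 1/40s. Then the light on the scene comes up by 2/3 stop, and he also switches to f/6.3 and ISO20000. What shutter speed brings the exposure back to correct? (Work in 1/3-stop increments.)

Scene light: 2/3 stop brighter.
Aperture: f/11 → f/10 → f/9 → f/8 → f/7.1 → f/6.3 — 1 2/3 stops larger aperture (brighter).
ISO: 40000 → 32000 → 25600 → 20000 — 1 stop lower (darker).
Net so far: 1 1/3 stops brighter. Shutter speed: 1/40 → 1/50 → 1/60 → 1/80 → 1/100.

1/100s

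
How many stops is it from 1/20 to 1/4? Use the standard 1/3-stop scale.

1/20 → 1/15 → 1/13 → 1/10 → 1/8 → 1/6 → 1/5 → 1/4 — count the steps: 7 third-stops = 2 1/3 stops.

2 1/3 stops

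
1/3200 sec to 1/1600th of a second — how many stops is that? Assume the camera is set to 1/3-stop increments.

1 stop

1/3200 → 1/2500 → 1/2000 → 1/1600 — count the steps: 3 third-stops = 1 stop.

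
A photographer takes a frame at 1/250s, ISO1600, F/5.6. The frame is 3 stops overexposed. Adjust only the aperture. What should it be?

f/16

Overexposed by 3 stops → need 3 stops darker.
Aperture: f/5.6 → f/8 → f/11 → f/16.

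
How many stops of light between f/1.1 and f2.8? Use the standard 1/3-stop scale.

f/1.1 → f/1.2 → f/1.4 → f/1.6 → f/1.8 → f/2 → f/2.2 → f/2.5 → f/2.8 — count the steps: 8 third-stops = 2 2/3 stops.

2 2/3 stops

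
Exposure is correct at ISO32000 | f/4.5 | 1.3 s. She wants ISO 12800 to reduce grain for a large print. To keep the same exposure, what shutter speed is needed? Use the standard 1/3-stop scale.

ISO: 32000 → 25600 → 20000 → 16000 → 12800 — 1 1/3 stops lower (darker).
Need 1 1/3 stops brighter from the shutter speed: 1.3 → 1.6 → 2 → 2.5 → 3.2.

3.2 s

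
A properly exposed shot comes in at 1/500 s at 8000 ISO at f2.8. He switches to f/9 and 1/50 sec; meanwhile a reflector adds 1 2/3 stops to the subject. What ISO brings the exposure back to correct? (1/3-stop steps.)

Scene light: 1 2/3 stops brighter.
Aperture: f/2.8 → f/3.2 → f/3.5 → f/4 → f/4.5 → f/5 → f/5.6 → f/6.3 → f/7.1 → f/8 → f/9 — 3 1/3 stops smaller aperture (darker).
Shutter speed: 1/500 → 1/400 → 1/320 → 1/250 → 1/200 → 1/160 → 1/125 → 1/100 → 1/80 → 1/60 → 1/50 — 3 1/3 stops slower (brighter).
Net so far: 1 2/3 stops brighter. ISO: 8000 → 6400 → 5000 → 4000 → 3200 → 2500.

ISO 2500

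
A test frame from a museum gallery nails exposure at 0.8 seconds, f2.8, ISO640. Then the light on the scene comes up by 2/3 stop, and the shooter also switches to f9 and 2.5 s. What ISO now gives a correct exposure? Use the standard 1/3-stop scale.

Scene light: 2/3 stop brighter.
Aperture: f/2.8 → f/3.2 → f/3.5 → f/4 → f/4.5 → f/5 → f/5.6 → f/6.3 → f/7.1 → f/8 → f/9 — 3 1/3 stops stopped down (darker).
Shutter speed: 0.8 → 1 → 1.3 → 1.6 → 2 → 2.5 — 1 2/3 stops longer (brighter).
Net so far: 1 stop darker. ISO: 640 → 800 → 1000 → 1250.

ISO 1250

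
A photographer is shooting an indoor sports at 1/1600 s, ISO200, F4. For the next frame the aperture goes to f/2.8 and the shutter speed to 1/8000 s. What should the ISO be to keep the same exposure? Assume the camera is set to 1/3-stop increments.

ISO 500

Aperture: f/4 → f/3.5 → f/3.2 → f/2.8 — 1 stop wider (brighter).
Shutter speed: 1/1600 → 1/2000 → 1/2500 → 1/3200 → 1/4000 → 1/5000 → 1/6400 → 1/8000 — 2 1/3 stops faster (darker).
Net change so far: 1 1/3 stops darker. Offset with the ISO: 200 → 250 → 320 → 400 → 500.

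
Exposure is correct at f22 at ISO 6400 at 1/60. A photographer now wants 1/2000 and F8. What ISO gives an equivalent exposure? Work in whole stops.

Shutter speed: 1/60 → 1/125 → 1/250 → 1/500 → 1/1000 → 1/2000 — 5 stops shorter (darker).
Aperture: f/22 → f/16 → f/11 → f/8 — 3 stops larger aperture (brighter).
Net change so far: 2 stops darker. Offset with the ISO: 6400 → 12800 → 25600.

ISO 25600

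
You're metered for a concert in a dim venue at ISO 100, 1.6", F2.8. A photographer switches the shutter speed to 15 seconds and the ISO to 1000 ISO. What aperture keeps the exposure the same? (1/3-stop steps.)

Shutter speed: 1.6 → 2 → 2.5 → 3.2 → 4 → 5 → 6 → 8 → 10 → 13 → 15 — 3 1/3 stops slower (brighter).
ISO: 100 → 125 → 160 → 200 → 250 → 320 → 400 → 500 → 640 → 800 → 1000 — 3 1/3 stops raised (brighter).
Net change so far: 6 2/3 stops brighter. Offset with the aperture: f/2.8 → f/3.2 → f/3.5 → f/4 → f/4.5 → f/5 → f/5.6 → f/6.3 → f/7.1 → f/8 → f/9 → f/10 → f/11 → f/13 → f/14 → f/16 → f/18 → f/20 → f/22 → f/25 → f/29.

f/29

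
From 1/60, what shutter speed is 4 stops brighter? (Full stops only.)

Shutter speed: 1/60 → 1/30 → 1/15 → 1/8 → 1/4 — 4 stops longer (brighter).

1/4s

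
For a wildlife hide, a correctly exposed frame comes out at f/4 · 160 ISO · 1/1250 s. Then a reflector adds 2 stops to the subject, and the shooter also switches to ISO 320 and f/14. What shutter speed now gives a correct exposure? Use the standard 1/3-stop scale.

1/800s

Scene light: 2 stops brighter.
ISO: 160 → 200 → 250 → 320 — 1 stop raised (brighter).
Aperture: f/4 → f/4.5 → f/5 → f/5.6 → f/6.3 → f/7.1 → f/8 → f/9 → f/10 → f/11 → f/13 → f/14 — 3 2/3 stops narrower (darker).
Net so far: 2/3 stop darker. Shutter speed: 1/1250 → 1/1000 → 1/800.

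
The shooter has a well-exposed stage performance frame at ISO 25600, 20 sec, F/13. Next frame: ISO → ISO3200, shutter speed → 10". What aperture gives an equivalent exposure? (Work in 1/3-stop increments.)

f/3.2

ISO: 25600 → 20000 → 16000 → 12800 → 10000 → 8000 → 6400 → 5000 → 4000 → 3200 — 3 stops lower (darker).
Shutter speed: 20 → 15 → 13 → 10 — 1 stop faster (darker).
Net change so far: 4 stops darker. Offset with the aperture: f/13 → f/11 → f/10 → f/9 → f/8 → f/7.1 → f/6.3 → f/5.6 → f/5 → f/4.5 → f/4 → f/3.5 → f/3.2.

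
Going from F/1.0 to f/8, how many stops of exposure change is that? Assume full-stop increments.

f/1.0 → f/1.4 → f/2 → f/2.8 → f/4 → f/5.6 → f/8 — count the steps: 6 stops.

6 stops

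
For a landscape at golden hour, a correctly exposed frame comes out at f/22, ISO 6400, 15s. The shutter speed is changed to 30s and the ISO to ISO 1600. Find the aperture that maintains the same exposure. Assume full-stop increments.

f/16

Shutter speed: 15 → 30 — 1 stop longer (brighter).
ISO: 6400 → 3200 → 1600 — 2 stops dropped (darker).
Net change so far: 1 stop darker. Offset with the aperture: f/22 → f/16.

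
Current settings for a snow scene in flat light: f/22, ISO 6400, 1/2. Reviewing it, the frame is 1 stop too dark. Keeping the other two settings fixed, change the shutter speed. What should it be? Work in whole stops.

1 s

Underexposed by 1 stop → need 1 stop brighter.
Shutter speed: 1/2 → 1.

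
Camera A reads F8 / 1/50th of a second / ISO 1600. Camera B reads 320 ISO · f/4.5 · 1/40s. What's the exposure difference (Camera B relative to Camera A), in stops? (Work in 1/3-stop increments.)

1/3 stop darker

Aperture: f/8 → f/7.1 → f/6.3 → f/5.6 → f/5 → f/4.5 — 1 2/3 stops opened up (brighter).
Shutter speed: 1/50 → 1/40 — 1/3 stop longer (brighter).
ISO: 1600 → 1250 → 1000 → 800 → 640 → 500 → 400 → 320 — 2 1/3 stops dropped (darker).
Net: +1 2/3 +1/3 −2 1/3 = −1/3 stops.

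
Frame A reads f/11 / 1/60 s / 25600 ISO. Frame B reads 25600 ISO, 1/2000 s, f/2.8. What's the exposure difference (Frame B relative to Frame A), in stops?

Aperture: f/11 → f/8 → f/5.6 → f/4 → f/2.8 — 4 stops larger aperture (brighter).
Shutter speed: 1/60 → 1/125 → 1/250 → 1/500 → 1/1000 → 1/2000 — 5 stops shorter (darker).
ISO: unchanged.
Net: +4 −5 = −1 stop.

1 stop darker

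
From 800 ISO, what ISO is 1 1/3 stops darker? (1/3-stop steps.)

ISO: 800 → 640 → 500 → 400 → 320 — 1 1/3 stops dropped (darker).

ISO 320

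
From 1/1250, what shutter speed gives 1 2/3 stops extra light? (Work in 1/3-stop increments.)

Shutter speed: 1/1250 → 1/1000 → 1/800 → 1/640 → 1/500 → 1/400 — 1 2/3 stops slower (brighter).

1/400s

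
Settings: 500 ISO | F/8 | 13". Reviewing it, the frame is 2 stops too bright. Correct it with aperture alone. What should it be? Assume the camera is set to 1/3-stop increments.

f/16

Overexposed by 2 stops → need 2 stops darker.
Aperture: f/8 → f/9 → f/10 → f/11 → f/13 → f/14 → f/16.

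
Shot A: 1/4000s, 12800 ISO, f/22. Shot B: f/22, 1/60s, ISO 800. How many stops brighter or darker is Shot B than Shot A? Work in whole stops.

Aperture: unchanged.
Shutter speed: 1/4000 → 1/2000 → 1/1000 → 1/500 → 1/250 → 1/125 → 1/60 — 6 stops slower (brighter).
ISO: 12800 → 6400 → 3200 → 1600 → 800 — 4 stops dropped (darker).
Net: +6 −4 = +2 stops.

2 stops brighter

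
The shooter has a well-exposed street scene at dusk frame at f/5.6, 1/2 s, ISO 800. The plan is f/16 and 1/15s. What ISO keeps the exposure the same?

ISO 51200

Aperture: f/5.6 → f/8 → f/11 → f/16 — 3 stops smaller aperture (darker).
Shutter speed: 1/2 → 1/4 → 1/8 → 1/15 — 3 stops faster (darker).
Net change so far: 6 stops darker. Offset with the ISO: 800 → 1600 → 3200 → 6400 → 12800 → 25600 → 51200.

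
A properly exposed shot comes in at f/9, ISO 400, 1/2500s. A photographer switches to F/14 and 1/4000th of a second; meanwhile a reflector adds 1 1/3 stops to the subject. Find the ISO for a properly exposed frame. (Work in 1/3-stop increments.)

Scene light: 1 1/3 stops brighter.
Aperture: f/9 → f/10 → f/11 → f/13 → f/14 — 1 1/3 stops narrower (darker).
Shutter speed: 1/2500 → 1/3200 → 1/4000 — 2/3 stop shorter (darker).
Net so far: 2/3 stop darker. ISO: 400 → 500 → 640.

ISO 640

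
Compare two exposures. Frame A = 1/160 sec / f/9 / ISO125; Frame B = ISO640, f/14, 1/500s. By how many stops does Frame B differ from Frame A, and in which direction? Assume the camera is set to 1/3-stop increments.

Aperture: f/9 → f/10 → f/11 → f/13 → f/14 — 1 1/3 stops stopped down (darker).
Shutter speed: 1/160 → 1/200 → 1/250 → 1/320 → 1/400 → 1/500 — 1 2/3 stops faster (darker).
ISO: 125 → 160 → 200 → 250 → 320 → 400 → 500 → 640 — 2 1/3 stops raised (brighter).
Net: −1 1/3 −1 2/3 +2 1/3 = −2/3 stops.

2/3 stop darker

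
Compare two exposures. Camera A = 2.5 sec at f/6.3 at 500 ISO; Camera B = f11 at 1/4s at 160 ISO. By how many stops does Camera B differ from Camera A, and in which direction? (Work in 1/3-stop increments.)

6 2/3 stops darker

Aperture: f/6.3 → f/7.1 → f/8 → f/9 → f/10 → f/11 — 1 2/3 stops smaller aperture (darker).
Shutter speed: 2.5 → 2 → 1.6 → 1.3 → 1 → 0.8 → 0.6 → 0.5 → 0.4 → 0.3 → 1/4 — 3 1/3 stops shorter (darker).
ISO: 500 → 400 → 320 → 250 → 200 → 160 — 1 2/3 stops dropped (darker).
Net: −1 2/3 −3 1/3 −1 2/3 = −6 2/3 stops.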